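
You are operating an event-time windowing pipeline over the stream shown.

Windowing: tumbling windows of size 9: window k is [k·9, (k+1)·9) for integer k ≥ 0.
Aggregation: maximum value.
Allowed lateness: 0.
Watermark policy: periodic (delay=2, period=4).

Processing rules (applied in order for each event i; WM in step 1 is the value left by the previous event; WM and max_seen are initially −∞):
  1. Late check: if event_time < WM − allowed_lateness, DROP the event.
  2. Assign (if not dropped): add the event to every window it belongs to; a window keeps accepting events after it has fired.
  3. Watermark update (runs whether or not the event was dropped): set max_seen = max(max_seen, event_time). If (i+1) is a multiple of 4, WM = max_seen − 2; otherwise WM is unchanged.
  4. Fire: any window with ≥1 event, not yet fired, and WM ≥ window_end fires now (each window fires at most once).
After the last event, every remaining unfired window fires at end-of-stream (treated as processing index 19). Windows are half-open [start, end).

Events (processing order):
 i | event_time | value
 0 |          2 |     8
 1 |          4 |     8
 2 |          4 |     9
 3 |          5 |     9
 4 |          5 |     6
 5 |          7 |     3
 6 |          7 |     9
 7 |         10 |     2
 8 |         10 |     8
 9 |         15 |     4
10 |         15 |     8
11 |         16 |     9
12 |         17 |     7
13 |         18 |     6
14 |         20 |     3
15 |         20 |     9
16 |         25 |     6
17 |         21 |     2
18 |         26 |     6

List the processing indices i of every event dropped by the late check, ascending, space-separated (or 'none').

none

i=0 t=2 v=8: → [0,9); WM=−∞
i=1 t=4 v=8: → [0,9); WM=−∞
i=2 t=4 v=9: → [0,9); WM=−∞
i=3 t=5 v=9: → [0,9); WM=3
i=4 t=5 v=6: → [0,9); WM=3
i=5 t=7 v=3: → [0,9); WM=3
i=6 t=7 v=9: → [0,9); WM=3
i=7 t=10 v=2: → [9,18); WM=8
i=8 t=10 v=8: → [9,18); WM=8
i=9 t=15 v=4: → [9,18); WM=8
i=10 t=15 v=8: → [9,18); WM=8
i=11 t=16 v=9: → [9,18); WM=14; [0,9) fires=9
i=12 t=17 v=7: → [9,18); WM=14
i=13 t=18 v=6: → [18,27); WM=14
i=14 t=20 v=3: → [18,27); WM=14
i=15 t=20 v=9: → [18,27); WM=18; [9,18) fires=9
i=16 t=25 v=6: → [18,27); WM=18
i=17 t=21 v=2: → [18,27); WM=18
i=18 t=26 v=6: → [18,27); WM=18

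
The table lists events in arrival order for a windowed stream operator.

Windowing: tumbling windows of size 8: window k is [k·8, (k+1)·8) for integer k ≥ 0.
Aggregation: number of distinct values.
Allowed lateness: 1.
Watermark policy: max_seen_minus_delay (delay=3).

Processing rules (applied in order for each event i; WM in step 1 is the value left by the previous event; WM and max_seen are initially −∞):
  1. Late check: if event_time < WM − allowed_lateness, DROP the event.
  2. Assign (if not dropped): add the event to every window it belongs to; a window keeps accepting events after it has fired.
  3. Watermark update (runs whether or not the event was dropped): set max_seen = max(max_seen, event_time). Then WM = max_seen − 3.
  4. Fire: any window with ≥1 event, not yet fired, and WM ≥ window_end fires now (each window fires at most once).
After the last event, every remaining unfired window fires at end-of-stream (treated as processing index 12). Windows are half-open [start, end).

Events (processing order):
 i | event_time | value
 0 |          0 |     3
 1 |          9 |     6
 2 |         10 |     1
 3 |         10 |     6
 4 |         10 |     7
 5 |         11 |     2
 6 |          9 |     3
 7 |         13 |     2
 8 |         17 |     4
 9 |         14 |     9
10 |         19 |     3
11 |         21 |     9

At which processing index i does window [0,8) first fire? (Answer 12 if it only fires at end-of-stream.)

5

i=0 t=0 v=3: → [0,8); WM=-3
i=1 t=9 v=6: → [8,16); WM=6
i=2 t=10 v=1: → [8,16); WM=7
i=3 t=10 v=6: → [8,16); WM=7
i=4 t=10 v=7: → [8,16); WM=7
i=5 t=11 v=2: → [8,16); WM=8; [0,8) fires=1
i=6 t=9 v=3: → [8,16); WM=8
i=7 t=13 v=2: → [8,16); WM=10
i=8 t=17 v=4: → [16,24); WM=14
i=9 t=14 v=9: → [8,16); WM=14
i=10 t=19 v=3: → [16,24); WM=16; [8,16) fires=6
i=11 t=21 v=9: → [16,24); WM=18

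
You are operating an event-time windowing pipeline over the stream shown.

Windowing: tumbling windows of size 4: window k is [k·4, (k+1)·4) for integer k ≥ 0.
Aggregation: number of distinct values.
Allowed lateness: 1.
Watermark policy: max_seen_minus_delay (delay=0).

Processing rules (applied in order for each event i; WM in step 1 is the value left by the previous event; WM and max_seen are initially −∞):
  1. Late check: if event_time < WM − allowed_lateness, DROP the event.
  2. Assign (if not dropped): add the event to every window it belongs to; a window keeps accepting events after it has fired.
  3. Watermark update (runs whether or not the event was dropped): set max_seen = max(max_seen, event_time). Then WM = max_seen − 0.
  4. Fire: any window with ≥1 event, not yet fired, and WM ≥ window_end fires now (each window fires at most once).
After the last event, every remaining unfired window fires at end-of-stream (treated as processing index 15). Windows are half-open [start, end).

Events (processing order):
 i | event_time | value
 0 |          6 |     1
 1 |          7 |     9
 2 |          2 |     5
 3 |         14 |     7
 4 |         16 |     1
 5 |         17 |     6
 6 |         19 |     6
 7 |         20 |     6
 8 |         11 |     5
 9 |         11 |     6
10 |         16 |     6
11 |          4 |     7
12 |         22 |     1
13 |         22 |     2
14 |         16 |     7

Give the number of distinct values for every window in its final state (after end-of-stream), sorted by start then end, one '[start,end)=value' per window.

[4,8)=2 [12,16)=1 [16,20)=2 [20,24)=3

i=0 t=6 v=1: → [4,8); WM=6
i=1 t=7 v=9: → [4,8); WM=7
i=2 t=2 v=5: DROP (t<7-1); WM=7
i=3 t=14 v=7: → [12,16); WM=14; [4,8) fires=2
i=4 t=16 v=1: → [16,20); WM=16; [12,16) fires=1
i=5 t=17 v=6: → [16,20); WM=17
i=6 t=19 v=6: → [16,20); WM=19
i=7 t=20 v=6: → [20,24); WM=20; [16,20) fires=2
i=8 t=11 v=5: DROP (t<20-1); WM=20
i=9 t=11 v=6: DROP (t<20-1); WM=20
i=10 t=16 v=6: DROP (t<20-1); WM=20
i=11 t=4 v=7: DROP (t<20-1); WM=20
i=12 t=22 v=1: → [20,24); WM=22
i=13 t=22 v=2: → [20,24); WM=22
i=14 t=16 v=7: DROP (t<22-1); WM=22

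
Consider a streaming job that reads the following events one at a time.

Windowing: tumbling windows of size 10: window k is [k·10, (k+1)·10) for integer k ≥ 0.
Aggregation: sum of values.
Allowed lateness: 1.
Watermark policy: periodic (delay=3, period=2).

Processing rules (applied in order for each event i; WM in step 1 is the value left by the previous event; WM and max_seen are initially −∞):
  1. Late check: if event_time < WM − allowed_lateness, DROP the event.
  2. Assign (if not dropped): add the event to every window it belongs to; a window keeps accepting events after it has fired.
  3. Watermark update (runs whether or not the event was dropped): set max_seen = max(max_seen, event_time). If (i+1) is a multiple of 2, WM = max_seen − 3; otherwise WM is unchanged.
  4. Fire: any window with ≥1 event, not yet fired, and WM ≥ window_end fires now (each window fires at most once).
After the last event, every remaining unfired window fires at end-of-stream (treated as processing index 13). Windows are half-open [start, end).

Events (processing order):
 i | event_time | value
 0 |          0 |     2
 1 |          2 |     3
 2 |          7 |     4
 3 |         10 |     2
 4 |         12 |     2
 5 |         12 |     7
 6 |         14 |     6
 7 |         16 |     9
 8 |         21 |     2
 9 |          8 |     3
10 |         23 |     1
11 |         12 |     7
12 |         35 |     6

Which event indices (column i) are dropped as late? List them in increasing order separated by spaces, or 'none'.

i=0 t=0 v=2: → [0,10); WM=−∞
i=1 t=2 v=3: → [0,10); WM=-1
i=2 t=7 v=4: → [0,10); WM=-1
i=3 t=10 v=2: → [10,20); WM=7
i=4 t=12 v=2: → [10,20); WM=7
i=5 t=12 v=7: → [10,20); WM=9
i=6 t=14 v=6: → [10,20); WM=9
i=7 t=16 v=9: → [10,20); WM=13; [0,10) fires=9
i=8 t=21 v=2: → [20,30); WM=13
i=9 t=8 v=3: DROP (t<13-1); WM=18
i=10 t=23 v=1: → [20,30); WM=18
i=11 t=12 v=7: DROP (t<18-1); WM=20; [10,20) fires=26
i=12 t=35 v=6: → [30,40); WM=20

9 11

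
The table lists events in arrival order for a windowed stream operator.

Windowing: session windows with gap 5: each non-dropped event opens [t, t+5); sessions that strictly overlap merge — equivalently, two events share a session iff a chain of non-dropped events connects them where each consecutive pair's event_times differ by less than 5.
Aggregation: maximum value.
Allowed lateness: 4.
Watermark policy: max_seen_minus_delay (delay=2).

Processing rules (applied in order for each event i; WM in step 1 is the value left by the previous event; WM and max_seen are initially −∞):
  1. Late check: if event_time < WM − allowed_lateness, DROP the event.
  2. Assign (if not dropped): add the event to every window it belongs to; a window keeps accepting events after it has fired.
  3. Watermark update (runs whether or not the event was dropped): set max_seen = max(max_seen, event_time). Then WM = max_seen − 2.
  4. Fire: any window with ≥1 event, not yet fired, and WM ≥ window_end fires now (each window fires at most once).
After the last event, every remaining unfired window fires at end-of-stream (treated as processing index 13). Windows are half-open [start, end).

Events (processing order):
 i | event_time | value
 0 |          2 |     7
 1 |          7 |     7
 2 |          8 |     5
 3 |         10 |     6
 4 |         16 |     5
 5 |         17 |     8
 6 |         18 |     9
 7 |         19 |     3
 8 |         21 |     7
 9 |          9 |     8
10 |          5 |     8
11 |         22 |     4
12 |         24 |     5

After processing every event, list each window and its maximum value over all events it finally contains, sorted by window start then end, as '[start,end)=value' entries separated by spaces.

[2,7)=7 [7,15)=7 [16,29)=9

i=0 t=2 v=7: → [2,7); WM=0
i=1 t=7 v=7: → [7,12); WM=5
i=2 t=8 v=5: → [7,13); WM=6
i=3 t=10 v=6: → [7,15); WM=8
i=4 t=16 v=5: → [16,21); WM=14
i=5 t=17 v=8: → [16,22); WM=15
i=6 t=18 v=9: → [16,23); WM=16
i=7 t=19 v=3: → [16,24); WM=17
i=8 t=21 v=7: → [16,26); WM=19
i=9 t=9 v=8: DROP (t<19-4); WM=19
i=10 t=5 v=8: DROP (t<19-4); WM=19
i=11 t=22 v=4: → [16,27); WM=20
i=12 t=24 v=5: → [16,29); WM=22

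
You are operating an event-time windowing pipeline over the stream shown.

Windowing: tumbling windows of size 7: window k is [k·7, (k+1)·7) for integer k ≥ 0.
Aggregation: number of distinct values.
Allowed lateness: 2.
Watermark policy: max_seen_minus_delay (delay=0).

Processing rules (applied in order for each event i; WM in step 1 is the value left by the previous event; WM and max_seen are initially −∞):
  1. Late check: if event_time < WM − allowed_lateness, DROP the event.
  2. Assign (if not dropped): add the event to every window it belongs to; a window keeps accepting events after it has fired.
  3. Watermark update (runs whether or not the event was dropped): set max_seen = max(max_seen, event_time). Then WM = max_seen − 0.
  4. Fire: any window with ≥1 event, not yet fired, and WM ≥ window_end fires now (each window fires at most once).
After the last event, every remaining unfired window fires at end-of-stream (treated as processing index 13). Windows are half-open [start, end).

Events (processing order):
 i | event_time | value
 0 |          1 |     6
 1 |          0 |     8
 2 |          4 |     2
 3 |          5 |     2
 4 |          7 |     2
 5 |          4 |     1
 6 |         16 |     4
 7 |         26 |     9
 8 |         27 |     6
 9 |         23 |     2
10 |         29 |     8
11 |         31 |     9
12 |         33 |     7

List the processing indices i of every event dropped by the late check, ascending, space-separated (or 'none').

5 9

i=0 t=1 v=6: → [0,7); WM=1
i=1 t=0 v=8: → [0,7); WM=1
i=2 t=4 v=2: → [0,7); WM=4
i=3 t=5 v=2: → [0,7); WM=5
i=4 t=7 v=2: → [7,14); WM=7; [0,7) fires=3
i=5 t=4 v=1: DROP (t<7-2); WM=7
i=6 t=16 v=4: → [14,21); WM=16; [7,14) fires=1
i=7 t=26 v=9: → [21,28); WM=26; [14,21) fires=1
i=8 t=27 v=6: → [21,28); WM=27
i=9 t=23 v=2: DROP (t<27-2); WM=27
i=10 t=29 v=8: → [28,35); WM=29; [21,28) fires=2
i=11 t=31 v=9: → [28,35); WM=31
i=12 t=33 v=7: → [28,35); WM=33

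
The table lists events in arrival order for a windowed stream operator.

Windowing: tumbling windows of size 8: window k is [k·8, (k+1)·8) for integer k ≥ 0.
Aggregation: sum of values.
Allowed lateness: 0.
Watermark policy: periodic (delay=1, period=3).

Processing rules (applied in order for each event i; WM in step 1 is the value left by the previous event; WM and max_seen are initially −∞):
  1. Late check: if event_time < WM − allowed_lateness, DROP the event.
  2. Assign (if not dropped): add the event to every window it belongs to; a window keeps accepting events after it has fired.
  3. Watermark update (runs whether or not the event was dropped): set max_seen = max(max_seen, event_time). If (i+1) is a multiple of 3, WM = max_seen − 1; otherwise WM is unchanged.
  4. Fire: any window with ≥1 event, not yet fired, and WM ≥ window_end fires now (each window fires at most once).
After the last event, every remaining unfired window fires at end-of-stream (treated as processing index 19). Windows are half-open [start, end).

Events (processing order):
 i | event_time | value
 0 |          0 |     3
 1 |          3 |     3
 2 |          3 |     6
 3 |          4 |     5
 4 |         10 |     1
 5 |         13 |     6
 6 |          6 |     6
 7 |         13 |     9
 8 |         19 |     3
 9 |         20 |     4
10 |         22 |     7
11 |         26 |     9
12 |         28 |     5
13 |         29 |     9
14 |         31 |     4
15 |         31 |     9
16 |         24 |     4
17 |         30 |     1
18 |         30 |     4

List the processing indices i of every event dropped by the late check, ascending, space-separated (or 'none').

i=0 t=0 v=3: → [0,8); WM=−∞
i=1 t=3 v=3: → [0,8); WM=−∞
i=2 t=3 v=6: → [0,8); WM=2
i=3 t=4 v=5: → [0,8); WM=2
i=4 t=10 v=1: → [8,16); WM=2
i=5 t=13 v=6: → [8,16); WM=12; [0,8) fires=17
i=6 t=6 v=6: DROP (t<12-0); WM=12
i=7 t=13 v=9: → [8,16); WM=12
i=8 t=19 v=3: → [16,24); WM=18; [8,16) fires=16
i=9 t=20 v=4: → [16,24); WM=18
i=10 t=22 v=7: → [16,24); WM=18
i=11 t=26 v=9: → [24,32); WM=25; [16,24) fires=14
i=12 t=28 v=5: → [24,32); WM=25
i=13 t=29 v=9: → [24,32); WM=25
i=14 t=31 v=4: → [24,32); WM=30
i=15 t=31 v=9: → [24,32); WM=30
i=16 t=24 v=4: DROP (t<30-0); WM=30
i=17 t=30 v=1: → [24,32); WM=30
i=18 t=30 v=4: → [24,32); WM=30

6 16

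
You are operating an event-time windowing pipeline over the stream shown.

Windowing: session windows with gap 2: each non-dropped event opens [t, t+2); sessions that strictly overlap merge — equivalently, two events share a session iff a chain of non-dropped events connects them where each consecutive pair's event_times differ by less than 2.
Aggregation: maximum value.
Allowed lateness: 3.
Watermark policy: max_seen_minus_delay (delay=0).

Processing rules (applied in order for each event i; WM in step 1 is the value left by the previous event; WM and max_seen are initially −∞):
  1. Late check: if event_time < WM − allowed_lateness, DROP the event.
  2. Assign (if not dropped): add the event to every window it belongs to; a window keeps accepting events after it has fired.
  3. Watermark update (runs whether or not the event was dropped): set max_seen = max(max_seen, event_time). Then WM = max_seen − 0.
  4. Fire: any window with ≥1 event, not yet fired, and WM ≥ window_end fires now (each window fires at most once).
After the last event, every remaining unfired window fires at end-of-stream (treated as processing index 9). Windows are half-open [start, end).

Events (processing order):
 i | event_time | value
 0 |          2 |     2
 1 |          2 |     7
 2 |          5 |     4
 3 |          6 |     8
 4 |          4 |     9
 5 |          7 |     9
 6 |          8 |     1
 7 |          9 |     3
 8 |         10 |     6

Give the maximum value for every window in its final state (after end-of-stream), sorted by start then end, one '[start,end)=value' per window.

i=0 t=2 v=2: → [2,4); WM=2
i=1 t=2 v=7: → [2,4); WM=2
i=2 t=5 v=4: → [5,7); WM=5
i=3 t=6 v=8: → [5,8); WM=6
i=4 t=4 v=9: → [4,8); WM=6
i=5 t=7 v=9: → [4,9); WM=7
i=6 t=8 v=1: → [4,10); WM=8
i=7 t=9 v=3: → [4,11); WM=9
i=8 t=10 v=6: → [4,12); WM=10

[2,4)=7 [4,12)=9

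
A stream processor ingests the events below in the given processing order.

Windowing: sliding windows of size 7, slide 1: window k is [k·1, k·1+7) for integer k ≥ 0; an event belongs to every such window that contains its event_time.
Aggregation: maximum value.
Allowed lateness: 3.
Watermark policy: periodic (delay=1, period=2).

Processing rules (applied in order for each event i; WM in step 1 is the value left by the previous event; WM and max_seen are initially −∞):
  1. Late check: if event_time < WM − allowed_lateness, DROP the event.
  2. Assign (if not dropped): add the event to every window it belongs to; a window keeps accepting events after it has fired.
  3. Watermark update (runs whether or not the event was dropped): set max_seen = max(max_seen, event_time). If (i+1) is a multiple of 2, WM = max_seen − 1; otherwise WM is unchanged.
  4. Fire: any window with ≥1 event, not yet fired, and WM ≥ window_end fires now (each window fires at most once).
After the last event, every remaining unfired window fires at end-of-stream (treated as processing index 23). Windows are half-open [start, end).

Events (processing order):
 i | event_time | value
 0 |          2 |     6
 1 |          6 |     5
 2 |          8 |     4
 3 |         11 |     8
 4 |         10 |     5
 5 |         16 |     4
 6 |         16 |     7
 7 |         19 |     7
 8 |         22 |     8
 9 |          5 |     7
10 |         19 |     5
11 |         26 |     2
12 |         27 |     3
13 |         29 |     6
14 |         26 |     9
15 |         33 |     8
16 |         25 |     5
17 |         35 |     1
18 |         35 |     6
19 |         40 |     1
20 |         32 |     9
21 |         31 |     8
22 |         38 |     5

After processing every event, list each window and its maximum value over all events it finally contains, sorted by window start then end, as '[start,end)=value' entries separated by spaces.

i=0 t=2 v=6: → [2,9),[1,8),[0,7); WM=−∞
i=1 t=6 v=5: → [6,13),[5,12),[4,11),[3,10),[2,9),[1,8),[0,7); WM=5
i=2 t=8 v=4: → [8,15),[7,14),[6,13),[5,12),[4,11),[3,10),[2,9); WM=5
i=3 t=11 v=8: → [11,18),[10,17),[9,16),[8,15),[7,14),[6,13),[5,12); WM=10; [0,7) fires=6 [1,8) fires=6 [2,9) fires=6 [3,10) fires=5
i=4 t=10 v=5: → [10,17),[9,16),[8,15),[7,14),[6,13),[5,12),[4,11); WM=10
i=5 t=16 v=4: → [16,23),[15,22),[14,21),[13,20),[12,19),[11,18),[10,17); WM=15; [4,11) fires=5 [5,12) fires=8 [6,13) fires=8 [7,14) fires=8 [8,15) fires=8
i=6 t=16 v=7: → [16,23),[15,22),[14,21),[13,20),[12,19),[11,18),[10,17); WM=15
i=7 t=19 v=7: → [19,26),[18,25),[17,24),[16,23),[15,22),[14,21),[13,20); WM=18; [9,16) fires=8 [10,17) fires=8 [11,18) fires=8
i=8 t=22 v=8: → [22,29),[21,28),[20,27),[19,26),[18,25),[17,24),[16,23); WM=18
i=9 t=5 v=7: DROP (t<18-3); WM=21; [12,19) fires=7 [13,20) fires=7 [14,21) fires=7
i=10 t=19 v=5: → [19,26),[18,25),[17,24),[16,23),[15,22),[14,21),[13,20); WM=21
i=11 t=26 v=2: → [26,33),[25,32),[24,31),[23,30),[22,29),[21,28),[20,27); WM=25; [15,22) fires=7 [16,23) fires=8 [17,24) fires=8 [18,25) fires=8
i=12 t=27 v=3: → [27,34),[26,33),[25,32),[24,31),[23,30),[22,29),[21,28); WM=25
i=13 t=29 v=6: → [29,36),[28,35),[27,34),[26,33),[25,32),[24,31),[23,30); WM=28; [19,26) fires=8 [20,27) fires=8 [21,28) fires=8
i=14 t=26 v=9: → [26,33),[25,32),[24,31),[23,30),[22,29),[21,28),[20,27); WM=28
i=15 t=33 v=8: → [33,40),[32,39),[31,38),[30,37),[29,36),[28,35),[27,34); WM=32; [22,29) fires=9 [23,30) fires=9 [24,31) fires=9 [25,32) fires=9
i=16 t=25 v=5: DROP (t<32-3); WM=32
i=17 t=35 v=1: → [35,42),[34,41),[33,40),[32,39),[31,38),[30,37),[29,36); WM=34; [26,33) fires=9 [27,34) fires=8
i=18 t=35 v=6: → [35,42),[34,41),[33,40),[32,39),[31,38),[30,37),[29,36); WM=34
i=19 t=40 v=1: → [40,47),[39,46),[38,45),[37,44),[36,43),[35,42),[34,41); WM=39; [28,35) fires=8 [29,36) fires=8 [30,37) fires=8 [31,38) fires=8 [32,39) fires=8
i=20 t=32 v=9: DROP (t<39-3); WM=39
i=21 t=31 v=8: DROP (t<39-3); WM=39
i=22 t=38 v=5: → [38,45),[37,44),[36,43),[35,42),[34,41),[33,40),[32,39); WM=39

[0,7)=6 [1,8)=6 [2,9)=6 [3,10)=5 [4,11)=5 [5,12)=8 [6,13)=8 [7,14)=8 [8,15)=8 [9,16)=8 [10,17)=8 [11,18)=8 [12,19)=7 [13,20)=7 [14,21)=7 [15,22)=7 [16,23)=8 [17,24)=8 [18,25)=8 [19,26)=8 [20,27)=9 [21,28)=9 [22,29)=9 [23,30)=9 [24,31)=9 [25,32)=9 [26,33)=9 [27,34)=8 [28,35)=8 [29,36)=8 [30,37)=8 [31,38)=8 [32,39)=8 [33,40)=8 [34,41)=6 [35,42)=6 [36,43)=5 [37,44)=5 [38,45)=5 [39,46)=1 [40,47)=1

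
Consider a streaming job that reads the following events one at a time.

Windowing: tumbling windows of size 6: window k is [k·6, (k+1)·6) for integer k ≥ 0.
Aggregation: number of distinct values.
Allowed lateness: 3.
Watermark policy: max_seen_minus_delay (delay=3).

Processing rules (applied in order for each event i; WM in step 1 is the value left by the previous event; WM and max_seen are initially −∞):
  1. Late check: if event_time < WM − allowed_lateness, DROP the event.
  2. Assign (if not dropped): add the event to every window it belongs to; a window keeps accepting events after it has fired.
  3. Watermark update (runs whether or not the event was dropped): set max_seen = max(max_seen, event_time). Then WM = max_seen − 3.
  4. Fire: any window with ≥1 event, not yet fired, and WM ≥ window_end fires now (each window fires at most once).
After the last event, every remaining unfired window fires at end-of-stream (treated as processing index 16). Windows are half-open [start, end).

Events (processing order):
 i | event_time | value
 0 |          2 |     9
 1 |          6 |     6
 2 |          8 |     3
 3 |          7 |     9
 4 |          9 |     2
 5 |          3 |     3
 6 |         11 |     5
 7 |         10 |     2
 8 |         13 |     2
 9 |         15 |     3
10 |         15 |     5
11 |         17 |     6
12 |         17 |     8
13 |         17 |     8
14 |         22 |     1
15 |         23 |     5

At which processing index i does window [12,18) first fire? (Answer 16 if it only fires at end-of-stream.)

14

i=0 t=2 v=9: → [0,6); WM=-1
i=1 t=6 v=6: → [6,12); WM=3
i=2 t=8 v=3: → [6,12); WM=5
i=3 t=7 v=9: → [6,12); WM=5
i=4 t=9 v=2: → [6,12); WM=6; [0,6) fires=1
i=5 t=3 v=3: → [0,6); WM=6
i=6 t=11 v=5: → [6,12); WM=8
i=7 t=10 v=2: → [6,12); WM=8
i=8 t=13 v=2: → [12,18); WM=10
i=9 t=15 v=3: → [12,18); WM=12; [6,12) fires=5
i=10 t=15 v=5: → [12,18); WM=12
i=11 t=17 v=6: → [12,18); WM=14
i=12 t=17 v=8: → [12,18); WM=14
i=13 t=17 v=8: → [12,18); WM=14
i=14 t=22 v=1: → [18,24); WM=19; [12,18) fires=5
i=15 t=23 v=5: → [18,24); WM=20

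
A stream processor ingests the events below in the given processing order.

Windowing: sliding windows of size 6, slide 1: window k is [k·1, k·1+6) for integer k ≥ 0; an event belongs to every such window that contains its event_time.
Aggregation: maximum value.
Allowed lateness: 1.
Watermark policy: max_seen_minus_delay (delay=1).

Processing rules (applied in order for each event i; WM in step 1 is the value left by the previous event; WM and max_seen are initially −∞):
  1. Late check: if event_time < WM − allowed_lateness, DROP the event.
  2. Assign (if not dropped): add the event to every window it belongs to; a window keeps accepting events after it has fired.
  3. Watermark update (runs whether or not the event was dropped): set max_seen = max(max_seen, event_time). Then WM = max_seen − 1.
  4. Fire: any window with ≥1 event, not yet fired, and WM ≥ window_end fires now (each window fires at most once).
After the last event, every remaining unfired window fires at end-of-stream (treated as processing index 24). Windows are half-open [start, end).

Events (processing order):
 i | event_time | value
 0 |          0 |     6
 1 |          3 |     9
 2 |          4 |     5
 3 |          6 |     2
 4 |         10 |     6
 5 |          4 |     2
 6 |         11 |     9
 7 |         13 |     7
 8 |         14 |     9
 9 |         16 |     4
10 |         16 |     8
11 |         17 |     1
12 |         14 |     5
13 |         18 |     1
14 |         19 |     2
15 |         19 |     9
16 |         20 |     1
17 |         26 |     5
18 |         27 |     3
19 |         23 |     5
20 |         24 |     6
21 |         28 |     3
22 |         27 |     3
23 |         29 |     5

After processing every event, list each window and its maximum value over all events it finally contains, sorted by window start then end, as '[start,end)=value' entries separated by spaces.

[0,6)=9 [1,7)=9 [2,8)=9 [3,9)=9 [4,10)=5 [5,11)=6 [6,12)=9 [7,13)=9 [8,14)=9 [9,15)=9 [10,16)=9 [11,17)=9 [12,18)=9 [13,19)=9 [14,20)=9 [15,21)=9 [16,22)=9 [17,23)=9 [18,24)=9 [19,25)=9 [20,26)=1 [21,27)=5 [22,28)=5 [23,29)=5 [24,30)=5 [25,31)=5 [26,32)=5 [27,33)=5 [28,34)=5 [29,35)=5

i=0 t=0 v=6: → [0,6); WM=-1
i=1 t=3 v=9: → [3,9),[2,8),[1,7),[0,6); WM=2
i=2 t=4 v=5: → [4,10),[3,9),[2,8),[1,7),[0,6); WM=3
i=3 t=6 v=2: → [6,12),[5,11),[4,10),[3,9),[2,8),[1,7); WM=5
i=4 t=10 v=6: → [10,16),[9,15),[8,14),[7,13),[6,12),[5,11); WM=9; [0,6) fires=9 [1,7) fires=9 [2,8) fires=9 [3,9) fires=9
i=5 t=4 v=2: DROP (t<9-1); WM=9
i=6 t=11 v=9: → [11,17),[10,16),[9,15),[8,14),[7,13),[6,12); WM=10; [4,10) fires=5
i=7 t=13 v=7: → [13,19),[12,18),[11,17),[10,16),[9,15),[8,14); WM=12; [5,11) fires=6 [6,12) fires=9
i=8 t=14 v=9: → [14,20),[13,19),[12,18),[11,17),[10,16),[9,15); WM=13; [7,13) fires=9
i=9 t=16 v=4: → [16,22),[15,21),[14,20),[13,19),[12,18),[11,17); WM=15; [8,14) fires=9 [9,15) fires=9
i=10 t=16 v=8: → [16,22),[15,21),[14,20),[13,19),[12,18),[11,17); WM=15
i=11 t=17 v=1: → [17,23),[16,22),[15,21),[14,20),[13,19),[12,18); WM=16; [10,16) fires=9
i=12 t=14 v=5: DROP (t<16-1); WM=16
i=13 t=18 v=1: → [18,24),[17,23),[16,22),[15,21),[14,20),[13,19); WM=17; [11,17) fires=9
i=14 t=19 v=2: → [19,25),[18,24),[17,23),[16,22),[15,21),[14,20); WM=18; [12,18) fires=9
i=15 t=19 v=9: → [19,25),[18,24),[17,23),[16,22),[15,21),[14,20); WM=18
i=16 t=20 v=1: → [20,26),[19,25),[18,24),[17,23),[16,22),[15,21); WM=19; [13,19) fires=9
i=17 t=26 v=5: → [26,32),[25,31),[24,30),[23,29),[22,28),[21,27); WM=25; [14,20) fires=9 [15,21) fires=9 [16,22) fires=9 [17,23) fires=9 [18,24) fires=9 [19,25) fires=9
i=18 t=27 v=3: → [27,33),[26,32),[25,31),[24,30),[23,29),[22,28); WM=26; [20,26) fires=1
i=19 t=23 v=5: DROP (t<26-1); WM=26
i=20 t=24 v=6: DROP (t<26-1); WM=26
i=21 t=28 v=3: → [28,34),[27,33),[26,32),[25,31),[24,30),[23,29); WM=27; [21,27) fires=5
i=22 t=27 v=3: → [27,33),[26,32),[25,31),[24,30),[23,29),[22,28); WM=27
i=23 t=29 v=5: → [29,35),[28,34),[27,33),[26,32),[25,31),[24,30); WM=28; [22,28) fires=5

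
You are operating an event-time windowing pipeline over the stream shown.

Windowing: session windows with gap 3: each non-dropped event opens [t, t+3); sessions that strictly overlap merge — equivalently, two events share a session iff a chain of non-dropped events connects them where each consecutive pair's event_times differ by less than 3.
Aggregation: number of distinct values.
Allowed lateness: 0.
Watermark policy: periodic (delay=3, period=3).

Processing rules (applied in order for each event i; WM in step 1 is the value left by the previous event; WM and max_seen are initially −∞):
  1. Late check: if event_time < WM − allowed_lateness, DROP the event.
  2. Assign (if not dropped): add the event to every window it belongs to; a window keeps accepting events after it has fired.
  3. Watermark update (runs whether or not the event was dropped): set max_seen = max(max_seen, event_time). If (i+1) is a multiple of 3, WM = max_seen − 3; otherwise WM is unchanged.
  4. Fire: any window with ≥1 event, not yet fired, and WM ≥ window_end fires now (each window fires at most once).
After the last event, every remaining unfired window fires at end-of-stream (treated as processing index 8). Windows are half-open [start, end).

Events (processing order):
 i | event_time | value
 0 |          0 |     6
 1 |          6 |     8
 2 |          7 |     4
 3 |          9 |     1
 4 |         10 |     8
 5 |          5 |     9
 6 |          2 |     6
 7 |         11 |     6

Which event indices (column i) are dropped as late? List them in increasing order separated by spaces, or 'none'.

6

i=0 t=0 v=6: → [0,3); WM=−∞
i=1 t=6 v=8: → [6,9); WM=−∞
i=2 t=7 v=4: → [6,10); WM=4
i=3 t=9 v=1: → [6,12); WM=4
i=4 t=10 v=8: → [6,13); WM=4
i=5 t=5 v=9: → [5,13); WM=7
i=6 t=2 v=6: DROP (t<7-0); WM=7
i=7 t=11 v=6: → [5,14); WM=7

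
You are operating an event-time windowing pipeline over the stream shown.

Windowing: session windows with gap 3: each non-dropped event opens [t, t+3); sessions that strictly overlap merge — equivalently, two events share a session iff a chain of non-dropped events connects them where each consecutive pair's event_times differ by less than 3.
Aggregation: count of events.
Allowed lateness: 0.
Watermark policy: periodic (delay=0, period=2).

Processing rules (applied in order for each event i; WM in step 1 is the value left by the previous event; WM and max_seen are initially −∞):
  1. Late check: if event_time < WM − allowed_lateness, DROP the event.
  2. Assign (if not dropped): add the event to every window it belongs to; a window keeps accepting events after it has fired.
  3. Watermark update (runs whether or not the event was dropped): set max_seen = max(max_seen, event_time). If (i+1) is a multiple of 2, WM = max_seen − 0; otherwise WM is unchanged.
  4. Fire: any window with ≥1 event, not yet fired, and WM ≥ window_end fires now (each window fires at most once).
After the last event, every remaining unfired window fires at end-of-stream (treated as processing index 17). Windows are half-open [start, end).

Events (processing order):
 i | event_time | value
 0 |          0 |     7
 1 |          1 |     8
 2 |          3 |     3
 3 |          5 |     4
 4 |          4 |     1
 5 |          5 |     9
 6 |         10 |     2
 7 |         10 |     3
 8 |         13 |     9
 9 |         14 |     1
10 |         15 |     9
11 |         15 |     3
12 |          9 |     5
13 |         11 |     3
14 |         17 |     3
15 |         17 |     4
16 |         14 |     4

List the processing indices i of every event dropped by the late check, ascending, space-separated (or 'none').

4 12 13 16

i=0 t=0 v=7: → [0,3); WM=−∞
i=1 t=1 v=8: → [0,4); WM=1
i=2 t=3 v=3: → [0,6); WM=1
i=3 t=5 v=4: → [0,8); WM=5
i=4 t=4 v=1: DROP (t<5-0); WM=5
i=5 t=5 v=9: → [0,8); WM=5
i=6 t=10 v=2: → [10,13); WM=5
i=7 t=10 v=3: → [10,13); WM=10
i=8 t=13 v=9: → [13,16); WM=10
i=9 t=14 v=1: → [13,17); WM=14
i=10 t=15 v=9: → [13,18); WM=14
i=11 t=15 v=3: → [13,18); WM=15
i=12 t=9 v=5: DROP (t<15-0); WM=15
i=13 t=11 v=3: DROP (t<15-0); WM=15
i=14 t=17 v=3: → [13,20); WM=15
i=15 t=17 v=4: → [13,20); WM=17
i=16 t=14 v=4: DROP (t<17-0); WM=17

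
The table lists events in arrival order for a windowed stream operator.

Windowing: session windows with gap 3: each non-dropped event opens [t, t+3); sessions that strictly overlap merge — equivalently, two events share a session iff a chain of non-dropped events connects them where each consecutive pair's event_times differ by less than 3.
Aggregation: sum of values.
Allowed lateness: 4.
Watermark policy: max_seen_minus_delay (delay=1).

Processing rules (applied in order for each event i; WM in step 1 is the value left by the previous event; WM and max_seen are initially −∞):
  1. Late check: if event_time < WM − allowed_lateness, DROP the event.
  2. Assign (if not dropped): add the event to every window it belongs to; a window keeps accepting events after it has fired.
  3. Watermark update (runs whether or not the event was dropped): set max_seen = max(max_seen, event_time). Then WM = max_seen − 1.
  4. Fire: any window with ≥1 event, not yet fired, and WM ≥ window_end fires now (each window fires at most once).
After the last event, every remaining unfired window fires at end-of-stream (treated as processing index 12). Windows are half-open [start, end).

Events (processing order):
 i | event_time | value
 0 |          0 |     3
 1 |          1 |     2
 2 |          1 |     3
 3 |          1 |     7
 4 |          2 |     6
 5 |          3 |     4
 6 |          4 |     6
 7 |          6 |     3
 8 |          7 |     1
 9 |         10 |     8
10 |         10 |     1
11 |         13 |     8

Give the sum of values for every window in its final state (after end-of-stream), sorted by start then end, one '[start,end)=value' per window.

[0,10)=35 [10,13)=9 [13,16)=8

i=0 t=0 v=3: → [0,3); WM=-1
i=1 t=1 v=2: → [0,4); WM=0
i=2 t=1 v=3: → [0,4); WM=0
i=3 t=1 v=7: → [0,4); WM=0
i=4 t=2 v=6: → [0,5); WM=1
i=5 t=3 v=4: → [0,6); WM=2
i=6 t=4 v=6: → [0,7); WM=3
i=7 t=6 v=3: → [0,9); WM=5
i=8 t=7 v=1: → [0,10); WM=6
i=9 t=10 v=8: → [10,13); WM=9
i=10 t=10 v=1: → [10,13); WM=9
i=11 t=13 v=8: → [13,16); WM=12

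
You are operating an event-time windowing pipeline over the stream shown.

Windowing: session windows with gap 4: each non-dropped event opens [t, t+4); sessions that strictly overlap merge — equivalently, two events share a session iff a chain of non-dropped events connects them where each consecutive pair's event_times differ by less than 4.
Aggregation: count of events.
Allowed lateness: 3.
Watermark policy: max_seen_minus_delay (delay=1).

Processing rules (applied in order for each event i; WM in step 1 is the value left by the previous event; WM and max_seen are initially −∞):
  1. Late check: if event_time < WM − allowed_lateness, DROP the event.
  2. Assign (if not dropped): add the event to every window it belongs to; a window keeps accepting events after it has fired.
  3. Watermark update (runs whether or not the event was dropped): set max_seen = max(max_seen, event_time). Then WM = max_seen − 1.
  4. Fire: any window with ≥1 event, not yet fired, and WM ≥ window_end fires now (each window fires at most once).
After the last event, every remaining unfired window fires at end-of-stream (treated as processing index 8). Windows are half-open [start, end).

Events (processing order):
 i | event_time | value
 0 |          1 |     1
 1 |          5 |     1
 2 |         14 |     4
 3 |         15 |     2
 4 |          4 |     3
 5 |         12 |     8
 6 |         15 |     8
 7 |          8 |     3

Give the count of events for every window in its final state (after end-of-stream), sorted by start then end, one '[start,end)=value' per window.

i=0 t=1 v=1: → [1,5); WM=0
i=1 t=5 v=1: → [5,9); WM=4
i=2 t=14 v=4: → [14,18); WM=13
i=3 t=15 v=2: → [14,19); WM=14
i=4 t=4 v=3: DROP (t<14-3); WM=14
i=5 t=12 v=8: → [12,19); WM=14
i=6 t=15 v=8: → [12,19); WM=14
i=7 t=8 v=3: DROP (t<14-3); WM=14

[1,5)=1 [5,9)=1 [12,19)=4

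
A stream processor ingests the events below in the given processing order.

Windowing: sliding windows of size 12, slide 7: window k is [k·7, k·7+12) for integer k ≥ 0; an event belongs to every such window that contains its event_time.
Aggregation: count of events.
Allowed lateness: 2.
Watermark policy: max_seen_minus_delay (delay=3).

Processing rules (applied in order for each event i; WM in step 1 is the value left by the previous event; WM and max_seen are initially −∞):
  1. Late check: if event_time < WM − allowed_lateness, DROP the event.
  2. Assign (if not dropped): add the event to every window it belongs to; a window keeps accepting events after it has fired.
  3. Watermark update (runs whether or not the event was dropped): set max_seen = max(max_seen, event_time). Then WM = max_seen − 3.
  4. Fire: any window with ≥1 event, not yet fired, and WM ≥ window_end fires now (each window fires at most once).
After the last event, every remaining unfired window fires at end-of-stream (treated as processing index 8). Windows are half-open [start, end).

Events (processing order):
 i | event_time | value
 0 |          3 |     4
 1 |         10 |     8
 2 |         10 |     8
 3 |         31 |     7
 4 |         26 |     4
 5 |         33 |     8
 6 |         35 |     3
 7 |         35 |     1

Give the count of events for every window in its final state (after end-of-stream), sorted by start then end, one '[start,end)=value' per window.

[0,12)=3 [7,19)=2 [21,33)=2 [28,40)=4 [35,47)=2

i=0 t=3 v=4: → [0,12); WM=0
i=1 t=10 v=8: → [7,19),[0,12); WM=7
i=2 t=10 v=8: → [7,19),[0,12); WM=7
i=3 t=31 v=7: → [28,40),[21,33); WM=28; [0,12) fires=3 [7,19) fires=2
i=4 t=26 v=4: → [21,33); WM=28
i=5 t=33 v=8: → [28,40); WM=30
i=6 t=35 v=3: → [35,47),[28,40); WM=32
i=7 t=35 v=1: → [35,47),[28,40); WM=32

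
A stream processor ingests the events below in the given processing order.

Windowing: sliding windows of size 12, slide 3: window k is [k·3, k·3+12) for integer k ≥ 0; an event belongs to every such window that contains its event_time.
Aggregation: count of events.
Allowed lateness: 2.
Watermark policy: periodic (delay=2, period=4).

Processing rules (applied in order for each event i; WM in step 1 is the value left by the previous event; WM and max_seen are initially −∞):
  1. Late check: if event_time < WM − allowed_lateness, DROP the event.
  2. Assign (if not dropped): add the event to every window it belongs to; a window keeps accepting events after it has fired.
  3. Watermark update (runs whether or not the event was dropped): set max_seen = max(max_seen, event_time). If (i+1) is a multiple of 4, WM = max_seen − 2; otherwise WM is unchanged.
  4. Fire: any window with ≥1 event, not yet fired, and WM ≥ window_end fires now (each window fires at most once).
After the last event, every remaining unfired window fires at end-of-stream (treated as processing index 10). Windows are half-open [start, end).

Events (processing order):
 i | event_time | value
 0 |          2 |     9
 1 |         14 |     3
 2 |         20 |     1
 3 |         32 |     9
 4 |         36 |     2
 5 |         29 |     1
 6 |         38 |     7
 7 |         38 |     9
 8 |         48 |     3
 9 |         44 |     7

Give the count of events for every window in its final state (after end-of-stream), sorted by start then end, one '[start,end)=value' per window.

[0,12)=1 [3,15)=1 [6,18)=1 [9,21)=2 [12,24)=2 [15,27)=1 [18,30)=2 [21,33)=2 [24,36)=2 [27,39)=5 [30,42)=4 [33,45)=4 [36,48)=4 [39,51)=2 [42,54)=2 [45,57)=1 [48,60)=1

i=0 t=2 v=9: → [0,12); WM=−∞
i=1 t=14 v=3: → [12,24),[9,21),[6,18),[3,15); WM=−∞
i=2 t=20 v=1: → [18,30),[15,27),[12,24),[9,21); WM=−∞
i=3 t=32 v=9: → [30,42),[27,39),[24,36),[21,33); WM=30; [0,12) fires=1 [3,15) fires=1 [6,18) fires=1 [9,21) fires=2 [12,24) fires=2 [15,27) fires=1 [18,30) fires=1
i=4 t=36 v=2: → [36,48),[33,45),[30,42),[27,39); WM=30
i=5 t=29 v=1: → [27,39),[24,36),[21,33),[18,30); WM=30
i=6 t=38 v=7: → [36,48),[33,45),[30,42),[27,39); WM=30
i=7 t=38 v=9: → [36,48),[33,45),[30,42),[27,39); WM=36; [21,33) fires=2 [24,36) fires=2
i=8 t=48 v=3: → [48,60),[45,57),[42,54),[39,51); WM=36
i=9 t=44 v=7: → [42,54),[39,51),[36,48),[33,45); WM=36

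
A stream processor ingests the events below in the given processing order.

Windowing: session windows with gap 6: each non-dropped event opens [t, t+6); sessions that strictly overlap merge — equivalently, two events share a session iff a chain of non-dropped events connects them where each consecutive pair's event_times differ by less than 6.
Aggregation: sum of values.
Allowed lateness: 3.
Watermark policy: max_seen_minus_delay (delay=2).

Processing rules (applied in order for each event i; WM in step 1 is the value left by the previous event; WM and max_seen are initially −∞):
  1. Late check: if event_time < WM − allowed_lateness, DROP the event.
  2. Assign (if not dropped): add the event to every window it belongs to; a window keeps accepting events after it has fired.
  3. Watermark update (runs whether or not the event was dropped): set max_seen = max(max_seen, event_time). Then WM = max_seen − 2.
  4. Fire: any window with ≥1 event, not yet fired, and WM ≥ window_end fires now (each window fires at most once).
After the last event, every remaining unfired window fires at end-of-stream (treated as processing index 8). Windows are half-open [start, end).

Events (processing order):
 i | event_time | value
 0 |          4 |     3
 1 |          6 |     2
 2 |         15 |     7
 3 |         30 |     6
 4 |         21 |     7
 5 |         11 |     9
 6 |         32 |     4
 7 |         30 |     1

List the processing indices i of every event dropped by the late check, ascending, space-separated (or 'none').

4 5

i=0 t=4 v=3: → [4,10); WM=2
i=1 t=6 v=2: → [4,12); WM=4
i=2 t=15 v=7: → [15,21); WM=13
i=3 t=30 v=6: → [30,36); WM=28
i=4 t=21 v=7: DROP (t<28-3); WM=28
i=5 t=11 v=9: DROP (t<28-3); WM=28
i=6 t=32 v=4: → [30,38); WM=30
i=7 t=30 v=1: → [30,38); WM=30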